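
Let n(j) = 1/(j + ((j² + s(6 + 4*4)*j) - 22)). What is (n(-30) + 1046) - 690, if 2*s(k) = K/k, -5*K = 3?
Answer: 6644762/18665 ≈ 356.00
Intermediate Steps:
K = -⅗ (K = -⅕*3 = -⅗ ≈ -0.60000)
s(k) = -3/(10*k) (s(k) = (-3/(5*k))/2 = -3/(10*k))
n(j) = 1/(-22 + j² + 217*j/220) (n(j) = 1/(j + ((j² + (-3/(10*(6 + 4*4)))*j) - 22)) = 1/(j + ((j² + (-3/(10*(6 + 16)))*j) - 22)) = 1/(j + ((j² + (-3/10/22)*j) - 22)) = 1/(j + ((j² + (-3/10*1/22)*j) - 22)) = 1/(j + ((j² - 3*j/220) - 22)) = 1/(j + (-22 + j² - 3*j/220)) = 1/(-22 + j² + 217*j/220))
(n(-30) + 1046) - 690 = (220/(-4840 + 217*(-30) + 220*(-30)²) + 1046) - 690 = (220/(-4840 - 6510 + 220*900) + 1046) - 690 = (220/(-4840 - 6510 + 198000) + 1046) - 690 = (220/186650 + 1046) - 690 = (220*(1/186650) + 1046) - 690 = (22/18665 + 1046) - 690 = 19523612/18665 - 690 = 6644762/18665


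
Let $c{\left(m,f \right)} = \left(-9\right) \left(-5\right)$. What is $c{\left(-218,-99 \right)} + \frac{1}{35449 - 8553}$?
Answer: $\frac{1210321}{26896} \approx 45.0$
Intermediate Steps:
$c{\left(m,f \right)} = 45$
$c{\left(-218,-99 \right)} + \frac{1}{35449 - 8553} = 45 + \frac{1}{35449 - 8553} = 45 + \frac{1}{26896} = \frac{1210321}{26896}$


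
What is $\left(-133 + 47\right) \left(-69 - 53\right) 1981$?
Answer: $20784652$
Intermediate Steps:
$\left(-133 + 47\right) \left(-69 - 53\right) 1981 = \left(-86\right) \left(-122\right) 1981 = 10492 \cdot 1981 = 20784652$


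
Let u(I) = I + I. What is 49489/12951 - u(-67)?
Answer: 1784923/12951 ≈ 137.82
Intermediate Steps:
u(I) = 2*I
49489/12951 - u(-67) = 49489/12951 - 2*(-67) = 49489*(1/12951) - 1*(-134) = 49489/12951 + 134 = 1784923/12951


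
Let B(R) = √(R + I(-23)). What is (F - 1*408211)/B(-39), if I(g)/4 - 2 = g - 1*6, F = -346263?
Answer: 107782*I*√3/3 ≈ 62228.0*I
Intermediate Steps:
I(g) = -16 + 4*g (I(g) = 8 + 4*(g - 1*6) = 8 + 4*(g - 6) = 8 + 4*(-6 + g) = 8 + (-24 + 4*g) = -16 + 4*g)
B(R) = √(-108 + R) (B(R) = √(R + (-16 + 4*(-23))) = √(R + (-16 - 92)) = √(R - 108) = √(-108 + R))
(F - 1*408211)/B(-39) = (-346263 - 1*408211)/(√(-108 - 39)) = (-346263 - 408211)/(√(-147)) = -754474*(-I*√3/21) = -(-107782)*I*√3/3 = 107782*I*√3/3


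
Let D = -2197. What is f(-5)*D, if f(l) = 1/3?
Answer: -2197/3 ≈ -732.33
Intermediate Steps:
f(l) = 1/3
f(-5)*D = (1/3)*(-2197) = -2197/3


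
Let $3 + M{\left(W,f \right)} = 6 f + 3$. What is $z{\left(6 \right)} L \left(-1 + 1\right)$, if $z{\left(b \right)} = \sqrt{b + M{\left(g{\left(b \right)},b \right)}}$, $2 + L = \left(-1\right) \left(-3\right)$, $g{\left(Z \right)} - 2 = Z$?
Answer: $0$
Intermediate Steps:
$g{\left(Z \right)} = 2 + Z$
$L = 1$ ($L = -2 - -3 = -2 + 3 = 1$)
$M{\left(W,f \right)} = 6 f$ ($M{\left(W,f \right)} = -3 + \left(6 f + 3\right) = -3 + \left(3 + 6 f\right) = 6 f$)
$z{\left(b \right)} = \sqrt{7} \sqrt{b}$ ($z{\left(b \right)} = \sqrt{b + 6 b} = \sqrt{7 b} = \sqrt{7} \sqrt{b}$)
$z{\left(6 \right)} L \left(-1 + 1\right) = \sqrt{7} \sqrt{6} \cdot 1 \left(-1 + 1\right) = \sqrt{42} \cdot 1 \cdot 0 = \sqrt{42} \cdot 0 = 0$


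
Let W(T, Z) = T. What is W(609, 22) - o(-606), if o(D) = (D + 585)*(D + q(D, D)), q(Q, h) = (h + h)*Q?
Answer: 15411795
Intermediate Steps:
q(Q, h) = 2*Q*h (q(Q, h) = (2*h)*Q = 2*Q*h)
o(D) = (585 + D)*(D + 2*D²) (o(D) = (D + 585)*(D + 2*D*D) = (585 + D)*(D + 2*D²))
W(609, 22) - o(-606) = 609 - (-606)*(585 + 2*(-606)² + 1171*(-606)) = 609 - (-606)*(585 + 2*367236 - 709626) = 609 - (-606)*(585 + 734472 - 709626) = 609 - (-606)*25431 = 609 - 1*(-15411186) = 609 + 15411186 = 15411795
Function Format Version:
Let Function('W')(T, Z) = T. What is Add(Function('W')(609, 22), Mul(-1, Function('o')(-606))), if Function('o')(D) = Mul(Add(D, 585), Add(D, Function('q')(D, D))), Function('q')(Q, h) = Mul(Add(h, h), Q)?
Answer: 15411795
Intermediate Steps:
Function('q')(Q, h) = Mul(2, Q, h) (Function('q')(Q, h) = Mul(Mul(2, h), Q) = Mul(2, Q, h))
Function('o')(D) = Mul(Add(585, D), Add(D, Mul(2, Pow(D, 2)))) (Function('o')(D) = Mul(Add(D, 585), Add(D, Mul(2, D, D))) = Mul(Add(585, D), Add(D, Mul(2, Pow(D, 2)))))
Add(Function('W')(609, 22), Mul(-1, Function('o')(-606))) = Add(609, Mul(-1, Mul(-606, Add(585, Mul(2, Pow(-606, 2)), Mul(1171, -606))))) = Add(609, Mul(-1, Mul(-606, Add(585, Mul(2, 367236), -709626)))) = Add(609, Mul(-1, Mul(-606, Add(585, 734472, -709626)))) = Add(609, Mul(-1, Mul(-606, 25431))) = Add(609, Mul(-1, -15411186)) = Add(609, 15411186) = 15411795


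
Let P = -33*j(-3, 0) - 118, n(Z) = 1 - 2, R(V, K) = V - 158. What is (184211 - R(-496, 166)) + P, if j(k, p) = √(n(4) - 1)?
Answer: 184747 - 33*I*√2 ≈ 1.8475e+5 - 46.669*I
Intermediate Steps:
R(V, K) = -158 + V
n(Z) = -1
j(k, p) = I*√2 (j(k, p) = √(-1 - 1) = √(-2) = I*√2)
P = -118 - 33*I*√2 (P = -33*I*√2 - 118 = -118 - 33*I*√2 ≈ -118.0 - 46.669*I)
(184211 - R(-496, 166)) + P = (184211 - (-158 - 496)) + (-118 - 33*I*√2) = (184211 - 1*(-654)) + (-118 - 33*I*√2) = (184211 + 654) + (-118 - 33*I*√2) = 184865 + (-118 - 33*I*√2) = 184747 - 33*I*√2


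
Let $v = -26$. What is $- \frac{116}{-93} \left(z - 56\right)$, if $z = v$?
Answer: $- \frac{9512}{93} \approx -102.28$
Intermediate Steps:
$z = -26$
$- \frac{116}{-93} \left(z - 56\right) = - \frac{116}{-93} \left(-26 - 56\right) = \left(-116\right) \left(- \frac{1}{93}\right) \left(-82\right) = \frac{116}{93} \left(-82\right) = - \frac{9512}{93}$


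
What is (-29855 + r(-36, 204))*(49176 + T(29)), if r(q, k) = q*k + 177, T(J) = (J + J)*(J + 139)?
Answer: -2181336240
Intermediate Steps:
T(J) = 2*J*(139 + J) (T(J) = (2*J)*(139 + J) = 2*J*(139 + J))
r(q, k) = 177 + k*q (r(q, k) = k*q + 177 = 177 + k*q)
(-29855 + r(-36, 204))*(49176 + T(29)) = (-29855 + (177 + 204*(-36)))*(49176 + 2*29*(139 + 29)) = (-29855 + (177 - 7344))*(49176 + 2*29*168) = (-29855 - 7167)*(49176 + 9744) = -37022*58920 = -2181336240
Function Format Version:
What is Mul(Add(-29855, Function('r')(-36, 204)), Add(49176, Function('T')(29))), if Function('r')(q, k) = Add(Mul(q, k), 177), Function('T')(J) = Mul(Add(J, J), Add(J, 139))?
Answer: -2181336240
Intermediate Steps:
Function('T')(J) = Mul(2, J, Add(139, J)) (Function('T')(J) = Mul(Mul(2, J), Add(139, J)) = Mul(2, J, Add(139, J)))
Function('r')(q, k) = Add(177, Mul(k, q)) (Function('r')(q, k) = Add(Mul(k, q), 177) = Add(177, Mul(k, q)))
Mul(Add(-29855, Function('r')(-36, 204)), Add(49176, Function('T')(29))) = Mul(Add(-29855, Add(177, Mul(204, -36))), Add(49176, Mul(2, 29, Add(139, 29)))) = Mul(Add(-29855, Add(177, -7344)), Add(49176, Mul(2, 29, 168))) = Mul(Add(-29855, -7167), Add(49176, 9744)) = Mul(-37022, 58920) = -2181336240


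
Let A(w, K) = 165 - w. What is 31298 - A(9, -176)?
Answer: 31142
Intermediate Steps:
31298 - A(9, -176) = 31298 - (165 - 1*9) = 31298 - (165 - 9) = 31298 - 1*156 = 31298 - 156 = 31142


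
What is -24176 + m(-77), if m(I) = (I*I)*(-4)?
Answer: -47892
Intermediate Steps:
m(I) = -4*I**2 (m(I) = I**2*(-4) = -4*I**2)
-24176 + m(-77) = -24176 - 4*(-77)**2 = -24176 - 4*5929 = -24176 - 23716 = -47892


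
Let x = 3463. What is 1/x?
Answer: 1/3463 ≈ 0.00028877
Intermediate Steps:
1/x = 1/3463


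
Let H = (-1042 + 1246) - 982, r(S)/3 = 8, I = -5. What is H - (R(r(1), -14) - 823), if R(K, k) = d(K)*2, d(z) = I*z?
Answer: 285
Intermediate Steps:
r(S) = 24 (r(S) = 3*8 = 24)
d(z) = -5*z
R(K, k) = -10*K (R(K, k) = -5*K*2 = -10*K)
H = -778 (H = 204 - 982 = -778)
H - (R(r(1), -14) - 823) = -778 - (-10*24 - 823) = -778 - (-240 - 823) = -778 - 1*(-1063) = -778 + 1063 = 285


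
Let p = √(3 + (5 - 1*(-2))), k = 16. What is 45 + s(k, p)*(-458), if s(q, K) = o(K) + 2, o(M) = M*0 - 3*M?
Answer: -871 + 1374*√10 ≈ 3474.0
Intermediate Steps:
o(M) = -3*M (o(M) = 0 - 3*M = -3*M)
p = √10 (p = √(3 + (5 + 2)) = √(3 + 7) = √10 ≈ 3.1623)
s(q, K) = 2 - 3*K (s(q, K) = -3*K + 2 = 2 - 3*K)
45 + s(k, p)*(-458) = 45 + (2 - 3*√10)*(-458) = 45 + (-916 + 1374*√10) = -871 + 1374*√10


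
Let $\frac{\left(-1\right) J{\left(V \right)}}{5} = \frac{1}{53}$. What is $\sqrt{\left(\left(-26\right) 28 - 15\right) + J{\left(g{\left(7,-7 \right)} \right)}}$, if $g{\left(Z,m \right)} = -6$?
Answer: $\frac{6 i \sqrt{57982}}{53} \approx 27.26 i$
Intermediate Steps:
$J{\left(V \right)} = - \frac{5}{53}$
$\sqrt{\left(\left(-26\right) 28 - 15\right) + J{\left(g{\left(7,-7 \right)} \right)}} = \sqrt{\left(\left(-26\right) 28 - 15\right) - \frac{5}{53}} = \sqrt{\left(-728 - 15\right) - \frac{5}{53}} = \sqrt{-743 - \frac{5}{53}} = \sqrt{- \frac{39384}{53}} = \frac{6 i \sqrt{57982}}{53}$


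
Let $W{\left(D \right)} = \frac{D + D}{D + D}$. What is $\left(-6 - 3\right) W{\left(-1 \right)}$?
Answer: $-9$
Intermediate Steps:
$W{\left(D \right)} = 1$ ($W{\left(D \right)} = \frac{2 D}{2 D} = 2 D \frac{1}{2 D} = 1$)
$\left(-6 - 3\right) W{\left(-1 \right)} = \left(-6 - 3\right) 1 = \left(-9\right) 1 = -9$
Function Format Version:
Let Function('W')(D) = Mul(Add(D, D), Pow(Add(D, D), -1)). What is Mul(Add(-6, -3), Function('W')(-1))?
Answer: -9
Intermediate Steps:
Function('W')(D) = 1 (Function('W')(D) = Mul(Mul(2, D), Pow(Mul(2, D), -1)) = Mul(Mul(2, D), Mul(Rational(1, 2), Pow(D, -1))) = 1)
Mul(Add(-6, -3), Function('W')(-1)) = Mul(Add(-6, -3), 1) = Mul(-9, 1) = -9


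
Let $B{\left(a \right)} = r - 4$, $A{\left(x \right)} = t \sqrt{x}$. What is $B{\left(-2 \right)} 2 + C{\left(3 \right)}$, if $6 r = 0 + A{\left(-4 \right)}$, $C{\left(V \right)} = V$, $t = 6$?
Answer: $-5 + 4 i \approx -5.0 + 4.0 i$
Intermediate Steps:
$A{\left(x \right)} = 6 \sqrt{x}$
$r = 2 i$ ($r = \frac{0 + 6 \sqrt{-4}}{6} = \frac{0 + 6 \cdot 2 i}{6} = \frac{0 + 12 i}{6} = \frac{12 i}{6} = 2 i \approx 2.0 i$)
$B{\left(a \right)} = -4 + 2 i$ ($B{\left(a \right)} = 2 i - 4 = -4 + 2 i$)
$B{\left(-2 \right)} 2 + C{\left(3 \right)} = \left(-4 + 2 i\right) 2 + 3 = \left(-8 + 4 i\right) + 3 = -5 + 4 i$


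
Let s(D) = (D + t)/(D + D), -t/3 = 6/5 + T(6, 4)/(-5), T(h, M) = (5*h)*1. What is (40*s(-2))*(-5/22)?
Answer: 310/11 ≈ 28.182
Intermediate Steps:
T(h, M) = 5*h
t = 72/5 (t = -3*(6/5 + (5*6)/(-5)) = -3*(6*(1/5) + 30*(-1/5)) = -3*(6/5 - 6) = -3*(-24/5) = 72/5 ≈ 14.400)
s(D) = (72/5 + D)/(2*D) (s(D) = (D + 72/5)/(D + D) = (72/5 + D)/((2*D)) = (72/5 + D)*(1/(2*D)) = (72/5 + D)/(2*D))
(40*s(-2))*(-5/22) = (40*((1/10)*(72 + 5*(-2))/(-2)))*(-5/22) = (40*((1/10)*(-1/2)*(72 - 10)))*(-5*1/22) = (40*((1/10)*(-1/2)*62))*(-5/22) = (40*(-31/10))*(-5/22) = -124*(-5/22) = 310/11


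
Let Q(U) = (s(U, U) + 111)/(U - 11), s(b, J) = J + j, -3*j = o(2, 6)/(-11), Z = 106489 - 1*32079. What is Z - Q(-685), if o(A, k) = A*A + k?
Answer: 427257487/5742 ≈ 74409.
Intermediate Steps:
Z = 74410 (Z = 106489 - 32079 = 74410)
o(A, k) = k + A² (o(A, k) = A² + k = k + A²)
j = 10/33 (j = -(6 + 2²)/(3*(-11)) = -(6 + 4)*(-1)/(3*11) = -10*(-1)/(3*11) = -⅓*(-10/11) = 10/33 ≈ 0.30303)
s(b, J) = 10/33 + J (s(b, J) = J + 10/33 = 10/33 + J)
Q(U) = (3673/33 + U)/(-11 + U) (Q(U) = ((10/33 + U) + 111)/(U - 11) = (3673/33 + U)/(-11 + U))
Z - Q(-685) = 74410 - (3673/33 - 685)/(-11 - 685) = 74410 - (-18932)/((-696)*33) = 74410 - (-1)*(-18932)/(696*33) = 74410 - 1*4733/5742 = 74410 - 4733/5742 = 427257487/5742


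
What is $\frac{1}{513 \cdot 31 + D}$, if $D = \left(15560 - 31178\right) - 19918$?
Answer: $- \frac{1}{19633} \approx -5.0935 \cdot 10^{-5}$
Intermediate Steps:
$D = -35536$ ($D = -15618 - 19918 = -35536$)
$\frac{1}{513 \cdot 31 + D} = \frac{1}{513 \cdot 31 - 35536} = \frac{1}{15903 - 35536} = \frac{1}{-19633} = - \frac{1}{19633}$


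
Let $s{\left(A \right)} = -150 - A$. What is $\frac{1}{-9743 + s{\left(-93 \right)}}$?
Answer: $- \frac{1}{9800} \approx -0.00010204$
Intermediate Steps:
$\frac{1}{-9743 + s{\left(-93 \right)}} = \frac{1}{-9743 - 57} = \frac{1}{-9800} = - \frac{1}{9800}$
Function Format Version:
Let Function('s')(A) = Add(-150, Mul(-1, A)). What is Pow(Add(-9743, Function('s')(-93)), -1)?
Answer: Rational(-1, 9800) ≈ -0.00010204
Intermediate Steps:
Pow(Add(-9743, Function('s')(-93)), -1) = Pow(Add(-9743, Add(-150, Mul(-1, -93))), -1) = Pow(Add(-9743, Add(-150, 93)), -1) = Pow(Add(-9743, -57), -1) = Pow(-9800, -1) = Rational(-1, 9800)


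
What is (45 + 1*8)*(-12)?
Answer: -636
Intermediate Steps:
(45 + 1*8)*(-12) = (45 + 8)*(-12) = 53*(-12) = -636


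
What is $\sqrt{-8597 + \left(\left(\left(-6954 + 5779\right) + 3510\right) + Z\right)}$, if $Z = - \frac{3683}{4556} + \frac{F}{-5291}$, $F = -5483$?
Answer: $\frac{i \sqrt{909662348867021893}}{12052898} \approx 79.131 i$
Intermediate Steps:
$Z = \frac{5493795}{24105796}$ ($Z = - \frac{3683}{4556} - \frac{5483}{-5291} = \left(-3683\right) \frac{1}{4556} - - \frac{5483}{5291} = - \frac{3683}{4556} + \frac{5483}{5291} = \frac{5493795}{24105796} \approx 0.2279$)
$\sqrt{-8597 + \left(\left(\left(-6954 + 5779\right) + 3510\right) + Z\right)} = \sqrt{-8597 + \left(\left(\left(-6954 + 5779\right) + 3510\right) + \frac{5493795}{24105796}\right)} = \sqrt{-8597 + \left(\left(-1175 + 3510\right) + \frac{5493795}{24105796}\right)} = \sqrt{-8597 + \left(2335 + \frac{5493795}{24105796}\right)} = \sqrt{-8597 + \frac{56292527455}{24105796}} = \sqrt{- \frac{150945000757}{24105796}} = \frac{i \sqrt{909662348867021893}}{12052898}$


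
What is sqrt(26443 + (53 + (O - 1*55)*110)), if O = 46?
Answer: 3*sqrt(2834) ≈ 159.71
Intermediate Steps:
sqrt(26443 + (53 + (O - 1*55)*110)) = sqrt(26443 + (53 + (46 - 1*55)*110)) = sqrt(26443 + (53 + (46 - 55)*110)) = sqrt(26443 + (53 - 9*110)) = sqrt(26443 + (53 - 990)) = sqrt(26443 - 937) = sqrt(25506) = 3*sqrt(2834)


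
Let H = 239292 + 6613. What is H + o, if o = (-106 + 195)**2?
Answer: 253826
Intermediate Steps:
o = 7921 (o = 89**2 = 7921)
H = 245905
H + o = 245905 + 7921 = 253826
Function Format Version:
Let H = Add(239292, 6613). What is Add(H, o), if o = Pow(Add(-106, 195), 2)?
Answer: 253826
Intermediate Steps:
o = 7921 (o = Pow(89, 2) = 7921)
H = 245905
Add(H, o) = Add(245905, 7921) = 253826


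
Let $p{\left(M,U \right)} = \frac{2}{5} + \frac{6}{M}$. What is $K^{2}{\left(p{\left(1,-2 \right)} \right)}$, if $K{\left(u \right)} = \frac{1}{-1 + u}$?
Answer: $\frac{25}{729} \approx 0.034294$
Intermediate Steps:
$p{\left(M,U \right)} = \frac{2}{5} + \frac{6}{M}$ ($p{\left(M,U \right)} = 2 \cdot \frac{1}{5} + \frac{6}{M} = \frac{2}{5} + \frac{6}{M}$)
$K^{2}{\left(p{\left(1,-2 \right)} \right)} = \left(\frac{1}{-1 + \left(\frac{2}{5} + \frac{6}{1}\right)}\right)^{2} = \left(\frac{1}{-1 + \left(\frac{2}{5} + 6 \cdot 1\right)}\right)^{2} = \left(\frac{1}{-1 + \left(\frac{2}{5} + 6\right)}\right)^{2} = \left(\frac{1}{-1 + \frac{32}{5}}\right)^{2} = \left(\frac{1}{\frac{27}{5}}\right)^{2} = \left(\frac{5}{27}\right)^{2} = \frac{25}{729}$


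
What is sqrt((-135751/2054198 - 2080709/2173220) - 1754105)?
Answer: I*sqrt(6052302770493198218938737995)/58739791810 ≈ 1324.4*I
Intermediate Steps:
sqrt((-135751/2054198 - 2080709/2173220) - 1754105) = sqrt((-135751*1/2054198 - 2080709*1/2173220) - 1754105) = sqrt((-135751/2054198 - 109511/114380) - 1754105) = sqrt(-120242238279/117479583620 - 1754105) = sqrt(-206071645267998379/117479583620) = I*sqrt(6052302770493198218938737995)/58739791810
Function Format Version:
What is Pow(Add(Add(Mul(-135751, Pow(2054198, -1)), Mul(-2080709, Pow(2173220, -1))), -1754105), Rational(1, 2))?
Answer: Mul(Rational(1, 58739791810), I, Pow(6052302770493198218938737995, Rational(1, 2))) ≈ Mul(1324.4, I)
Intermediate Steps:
Pow(Add(Add(Mul(-135751, Pow(2054198, -1)), Mul(-2080709, Pow(2173220, -1))), -1754105), Rational(1, 2)) = Pow(Add(Add(Mul(-135751, Rational(1, 2054198)), Mul(-2080709, Rational(1, 2173220))), -1754105), Rational(1, 2)) = Pow(Add(Add(Rational(-135751, 2054198), Rational(-109511, 114380)), -1754105), Rational(1, 2)) = Pow(Add(Rational(-120242238279, 117479583620), -1754105), Rational(1, 2)) = Pow(Rational(-206071645267998379, 117479583620), Rational(1, 2)) = Mul(Rational(1, 58739791810), I, Pow(6052302770493198218938737995, Rational(1, 2)))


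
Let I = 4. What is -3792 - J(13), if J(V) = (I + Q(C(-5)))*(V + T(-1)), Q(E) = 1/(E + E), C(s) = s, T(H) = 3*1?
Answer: -19272/5 ≈ -3854.4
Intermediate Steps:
T(H) = 3
Q(E) = 1/(2*E)
J(V) = 117/10 + 39*V/10 (J(V) = (4 + (½)/(-5))*(V + 3) = (4 + (½)*(-⅕))*(3 + V) = (4 - ⅒)*(3 + V) = 39*(3 + V)/10 = 117/10 + 39*V/10)
-3792 - J(13) = -3792 - (117/10 + (39/10)*13) = -3792 - (117/10 + 507/10) = -3792 - 1*312/5 = -3792 - 312/5 = -19272/5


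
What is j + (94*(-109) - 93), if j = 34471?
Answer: 24132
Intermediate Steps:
j + (94*(-109) - 93) = 34471 + (94*(-109) - 93) = 34471 + (-10246 - 93) = 34471 - 10339 = 24132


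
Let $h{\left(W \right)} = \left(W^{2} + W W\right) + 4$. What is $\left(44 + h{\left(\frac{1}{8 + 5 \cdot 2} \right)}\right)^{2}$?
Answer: $\frac{60481729}{26244} \approx 2304.6$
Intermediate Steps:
$h{\left(W \right)} = 4 + 2 W^{2}$ ($h{\left(W \right)} = \left(W^{2} + W^{2}\right) + 4 = 2 W^{2} + 4 = 4 + 2 W^{2}$)
$\left(44 + h{\left(\frac{1}{8 + 5 \cdot 2} \right)}\right)^{2} = \left(44 + \left(4 + 2 \left(\frac{1}{8 + 5 \cdot 2}\right)^{2}\right)\right)^{2} = \left(44 + \left(4 + 2 \left(\frac{1}{8 + 10}\right)^{2}\right)\right)^{2} = \left(44 + \left(4 + 2 \left(\frac{1}{18}\right)^{2}\right)\right)^{2} = \left(44 + \left(4 + \frac{2}{324}\right)\right)^{2} = \left(44 + \left(4 + 2 \cdot \frac{1}{324}\right)\right)^{2} = \left(44 + \left(4 + \frac{1}{162}\right)\right)^{2} = \left(44 + \frac{649}{162}\right)^{2} = \left(\frac{7777}{162}\right)^{2} = \frac{60481729}{26244}$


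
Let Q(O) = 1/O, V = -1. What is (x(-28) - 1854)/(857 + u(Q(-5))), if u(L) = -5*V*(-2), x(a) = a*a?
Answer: -1070/847 ≈ -1.2633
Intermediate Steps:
x(a) = a**2
Q(O) = 1/O
u(L) = -10 (u(L) = -5*(-1)*(-2) = 5*(-2) = -10)
(x(-28) - 1854)/(857 + u(Q(-5))) = ((-28)**2 - 1854)/(857 - 10) = (784 - 1854)/847 = -1070*1/847 = -1070/847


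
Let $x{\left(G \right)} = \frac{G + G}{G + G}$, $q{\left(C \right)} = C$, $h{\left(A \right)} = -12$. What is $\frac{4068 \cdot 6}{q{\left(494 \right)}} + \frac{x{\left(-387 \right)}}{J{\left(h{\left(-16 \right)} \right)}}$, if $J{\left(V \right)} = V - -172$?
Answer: $\frac{1952887}{39520} \approx 49.415$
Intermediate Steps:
$J{\left(V \right)} = 172 + V$ ($J{\left(V \right)} = V + 172 = 172 + V$)
$x{\left(G \right)} = 1$ ($x{\left(G \right)} = \frac{2 G}{2 G} = 2 G \frac{1}{2 G} = 1$)
$\frac{4068 \cdot 6}{q{\left(494 \right)}} + \frac{x{\left(-387 \right)}}{J{\left(h{\left(-16 \right)} \right)}} = \frac{4068 \cdot 6}{494} + 1 \frac{1}{172 - 12} = 24408 \cdot \frac{1}{494} + 1 \cdot \frac{1}{160} = \frac{12204}{247} + 1 \cdot \frac{1}{160} = \frac{12204}{247} + \frac{1}{160} = \frac{1952887}{39520}$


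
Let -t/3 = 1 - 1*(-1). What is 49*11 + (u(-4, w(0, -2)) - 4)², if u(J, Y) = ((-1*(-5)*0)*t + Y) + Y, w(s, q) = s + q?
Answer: 603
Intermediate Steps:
w(s, q) = q + s
t = -6 (t = -3*(1 - 1*(-1)) = -3*(1 + 1) = -3*2 = -6)
u(J, Y) = 2*Y (u(J, Y) = ((-1*(-5)*0)*(-6) + Y) + Y = ((5*0)*(-6) + Y) + Y = (0*(-6) + Y) + Y = (0 + Y) + Y = Y + Y = 2*Y)
49*11 + (u(-4, w(0, -2)) - 4)² = 49*11 + (2*(-2 + 0) - 4)² = 539 + (2*(-2) - 4)² = 539 + (-4 - 4)² = 539 + (-8)² = 539 + 64 = 603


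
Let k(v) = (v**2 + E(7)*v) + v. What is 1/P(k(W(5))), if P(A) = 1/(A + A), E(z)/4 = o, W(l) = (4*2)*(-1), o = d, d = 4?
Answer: -144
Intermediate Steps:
o = 4
W(l) = -8 (W(l) = 8*(-1) = -8)
E(z) = 16 (E(z) = 4*4 = 16)
k(v) = v**2 + 17*v (k(v) = (v**2 + 16*v) + v = v**2 + 17*v)
P(A) = 1/(2*A)
1/P(k(W(5))) = 1/(1/(2*((-8*(17 - 8))))) = 1/(1/(2*((-8*9)))) = 1/((1/2)/(-72)) = 1/((1/2)*(-1/72)) = 1/(-1/144) = -144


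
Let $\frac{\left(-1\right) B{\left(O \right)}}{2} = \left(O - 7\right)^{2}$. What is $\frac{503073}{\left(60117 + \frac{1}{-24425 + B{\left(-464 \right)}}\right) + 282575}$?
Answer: $\frac{26165776979}{17824058227} \approx 1.468$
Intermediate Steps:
$B{\left(O \right)} = - 2 \left(-7 + O\right)^{2}$ ($B{\left(O \right)} = - 2 \left(O - 7\right)^{2} = - 2 \left(-7 + O\right)^{2}$)
$\frac{503073}{\left(60117 + \frac{1}{-24425 + B{\left(-464 \right)}}\right) + 282575} = \frac{503073}{\left(60117 + \frac{1}{-24425 - 2 \left(-7 - 464\right)^{2}}\right) + 282575} = \frac{503073}{\left(60117 + \frac{1}{-24425 - 2 \left(-471\right)^{2}}\right) + 282575} = \frac{503073}{\left(60117 + \frac{1}{-24425 - 443682}\right) + 282575} = \frac{503073}{\left(60117 + \frac{1}{-468107}\right) + 282575} = \frac{503073}{\left(60117 - \frac{1}{468107}\right) + 282575} = \frac{503073}{\frac{28141188518}{468107} + 282575} = \frac{503073}{\frac{160416524043}{468107}} = 503073 \cdot \frac{468107}{160416524043} = \frac{26165776979}{17824058227}$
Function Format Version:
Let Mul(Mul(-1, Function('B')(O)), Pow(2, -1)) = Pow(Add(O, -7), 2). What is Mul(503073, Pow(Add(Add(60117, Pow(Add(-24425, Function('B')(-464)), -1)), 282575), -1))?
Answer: Rational(26165776979, 17824058227) ≈ 1.4680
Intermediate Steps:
Function('B')(O) = Mul(-2, Pow(Add(-7, O), 2)) (Function('B')(O) = Mul(-2, Pow(Add(O, -7), 2)) = Mul(-2, Pow(Add(-7, O), 2)))
Mul(503073, Pow(Add(Add(60117, Pow(Add(-24425, Function('B')(-464)), -1)), 282575), -1)) = Mul(503073, Pow(Add(Add(60117, Pow(Add(-24425, Mul(-2, Pow(Add(-7, -464), 2))), -1)), 282575), -1)) = Mul(503073, Pow(Add(Add(60117, Pow(Add(-24425, Mul(-2, Pow(-471, 2))), -1)), 282575), -1)) = Mul(503073, Pow(Add(Add(60117, Pow(Add(-24425, Mul(-2, 221841)), -1)), 282575), -1)) = Mul(503073, Pow(Add(Add(60117, Pow(Add(-24425, -443682), -1)), 282575), -1)) = Mul(503073, Pow(Add(Add(60117, Pow(-468107, -1)), 282575), -1)) = Mul(503073, Pow(Add(Add(60117, Rational(-1, 468107)), 282575), -1)) = Mul(503073, Pow(Add(Rational(28141188518, 468107), 282575), -1)) = Mul(503073, Pow(Rational(160416524043, 468107), -1)) = Mul(503073, Rational(468107, 160416524043)) = Rational(26165776979, 17824058227)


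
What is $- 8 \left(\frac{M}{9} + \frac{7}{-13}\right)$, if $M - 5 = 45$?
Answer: $- \frac{4696}{117} \approx -40.137$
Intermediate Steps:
$M = 50$ ($M = 5 + 45 = 50$)
$- 8 \left(\frac{M}{9} + \frac{7}{-13}\right) = - 8 \left(\frac{50}{9} + \frac{7}{-13}\right) = - 8 \left(50 \cdot \frac{1}{9} + 7 \left(- \frac{1}{13}\right)\right) = - 8 \left(\frac{50}{9} - \frac{7}{13}\right) = \left(-8\right) \frac{587}{117} = - \frac{4696}{117}$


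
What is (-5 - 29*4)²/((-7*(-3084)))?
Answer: 14641/21588 ≈ 0.67820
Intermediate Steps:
(-5 - 29*4)²/((-7*(-3084))) = (-5 - 116)²/21588 = (-121)²*(1/21588) = 14641*(1/21588) = 14641/21588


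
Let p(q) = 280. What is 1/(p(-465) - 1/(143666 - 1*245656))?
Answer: 101990/28557201 ≈ 0.0035714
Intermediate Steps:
1/(p(-465) - 1/(143666 - 1*245656)) = 1/(280 - 1/(143666 - 1*245656)) = 1/(280 - 1/(143666 - 245656)) = 1/(280 - 1/(-101990)) = 1/(280 - 1*(-1/101990)) = 1/(280 + 1/101990) = 1/(28557201/101990) = 101990/28557201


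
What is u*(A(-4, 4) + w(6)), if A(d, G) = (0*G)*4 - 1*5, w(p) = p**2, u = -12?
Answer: -372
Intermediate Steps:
A(d, G) = -5 (A(d, G) = 0*4 - 5 = 0 - 5 = -5)
u*(A(-4, 4) + w(6)) = -12*(-5 + 6**2) = -12*(-5 + 36) = -12*31 = -372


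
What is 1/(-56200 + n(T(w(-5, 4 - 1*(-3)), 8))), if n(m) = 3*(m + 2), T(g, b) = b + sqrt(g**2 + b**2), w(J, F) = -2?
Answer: -28085/1577534144 - 3*sqrt(17)/1577534144 ≈ -1.7811e-5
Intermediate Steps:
T(g, b) = b + sqrt(b**2 + g**2)
n(m) = 6 + 3*m (n(m) = 3*(2 + m) = 6 + 3*m)
1/(-56200 + n(T(w(-5, 4 - 1*(-3)), 8))) = 1/(-56200 + (6 + 3*(8 + sqrt(8**2 + (-2)**2)))) = 1/(-56200 + (6 + 3*(8 + sqrt(64 + 4)))) = 1/(-56200 + (6 + 3*(8 + sqrt(68)))) = 1/(-56200 + (6 + 3*(8 + 2*sqrt(17)))) = 1/(-56200 + (6 + (24 + 6*sqrt(17)))) = 1/(-56200 + (30 + 6*sqrt(17))) = 1/(-56170 + 6*sqrt(17))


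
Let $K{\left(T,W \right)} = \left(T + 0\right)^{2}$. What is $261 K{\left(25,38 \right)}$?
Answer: $163125$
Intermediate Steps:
$K{\left(T,W \right)} = T^{2}$
$261 K{\left(25,38 \right)} = 261 \cdot 25^{2} = 261 \cdot 625 = 163125$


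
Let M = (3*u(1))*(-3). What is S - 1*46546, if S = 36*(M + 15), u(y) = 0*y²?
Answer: -46006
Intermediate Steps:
u(y) = 0
M = 0 (M = (3*0)*(-3) = 0*(-3) = 0)
S = 540 (S = 36*(0 + 15) = 36*15 = 540)
S - 1*46546 = 540 - 1*46546 = 540 - 46546 = -46006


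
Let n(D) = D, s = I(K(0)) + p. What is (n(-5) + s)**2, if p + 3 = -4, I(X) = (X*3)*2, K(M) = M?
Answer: 144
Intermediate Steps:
I(X) = 6*X (I(X) = (3*X)*2 = 6*X)
p = -7 (p = -3 - 4 = -7)
s = -7 (s = 6*0 - 7 = 0 - 7 = -7)
(n(-5) + s)**2 = (-5 - 7)**2 = (-12)**2 = 144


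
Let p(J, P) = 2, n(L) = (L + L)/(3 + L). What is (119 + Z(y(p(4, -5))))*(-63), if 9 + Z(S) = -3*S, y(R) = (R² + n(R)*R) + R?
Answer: -27468/5 ≈ -5493.6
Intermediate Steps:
n(L) = 2*L/(3 + L) (n(L) = (2*L)/(3 + L) = 2*L/(3 + L))
y(R) = R + R² + 2*R²/(3 + R) (y(R) = (R² + (2*R/(3 + R))*R) + R = (R² + 2*R²/(3 + R)) + R = R + R² + 2*R²/(3 + R))
Z(S) = -9 - 3*S
(119 + Z(y(p(4, -5))))*(-63) = (119 + (-9 - 6*(3 + 2² + 6*2)/(3 + 2)))*(-63) = (119 + (-9 - 6*(3 + 4 + 12)/5))*(-63) = (119 + (-9 - 6*19/5))*(-63) = (119 + (-9 - 3*38/5))*(-63) = (119 + (-9 - 114/5))*(-63) = (119 - 159/5)*(-63) = (436/5)*(-63) = -27468/5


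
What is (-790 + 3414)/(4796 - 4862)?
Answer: -1312/33 ≈ -39.758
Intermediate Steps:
(-790 + 3414)/(4796 - 4862) = 2624/(-66) = 2624*(-1/66) = -1312/33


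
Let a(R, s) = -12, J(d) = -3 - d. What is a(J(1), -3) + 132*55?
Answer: 7248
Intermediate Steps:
a(J(1), -3) + 132*55 = -12 + 132*55 = -12 + 7260 = 7248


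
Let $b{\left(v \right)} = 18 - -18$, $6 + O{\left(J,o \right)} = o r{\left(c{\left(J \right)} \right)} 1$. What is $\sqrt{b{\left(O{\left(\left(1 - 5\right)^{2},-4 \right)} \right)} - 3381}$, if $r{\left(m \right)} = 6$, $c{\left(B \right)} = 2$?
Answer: $i \sqrt{3345} \approx 57.836 i$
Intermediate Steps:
$O{\left(J,o \right)} = -6 + 6 o$ ($O{\left(J,o \right)} = -6 + o 6 \cdot 1 = -6 + 6 o 1 = -6 + 6 o$)
$b{\left(v \right)} = 36$ ($b{\left(v \right)} = 18 + 18 = 36$)
$\sqrt{b{\left(O{\left(\left(1 - 5\right)^{2},-4 \right)} \right)} - 3381} = \sqrt{36 - 3381} = \sqrt{-3345} = i \sqrt{3345}$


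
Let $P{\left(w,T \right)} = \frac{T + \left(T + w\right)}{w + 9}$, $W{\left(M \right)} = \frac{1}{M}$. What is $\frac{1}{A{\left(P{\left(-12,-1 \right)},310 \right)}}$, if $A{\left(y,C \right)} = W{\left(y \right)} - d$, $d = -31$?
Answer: $\frac{14}{437} \approx 0.032037$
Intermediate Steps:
$P{\left(w,T \right)} = \frac{w + 2 T}{9 + w}$
$A{\left(y,C \right)} = 31 + \frac{1}{y}$ ($A{\left(y,C \right)} = \frac{1}{y} - -31 = \frac{1}{y} + 31 = 31 + \frac{1}{y}$)
$\frac{1}{A{\left(P{\left(-12,-1 \right)},310 \right)}} = \frac{1}{31 + \frac{1}{\frac{1}{9 - 12} \left(-12 + 2 \left(-1\right)\right)}} = \frac{1}{31 + \frac{1}{\frac{1}{-3} \left(-12 - 2\right)}} = \frac{1}{31 + \frac{1}{\left(- \frac{1}{3}\right) \left(-14\right)}} = \frac{1}{31 + \frac{1}{\frac{14}{3}}} = \frac{1}{31 + \frac{3}{14}} = \frac{1}{\frac{437}{14}} = \frac{14}{437}$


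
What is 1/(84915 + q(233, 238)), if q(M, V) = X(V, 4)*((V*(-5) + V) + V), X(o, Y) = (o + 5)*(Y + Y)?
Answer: -1/1303101 ≈ -7.6740e-7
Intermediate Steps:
X(o, Y) = 2*Y*(5 + o) (X(o, Y) = (5 + o)*(2*Y) = 2*Y*(5 + o))
q(M, V) = -3*V*(40 + 8*V) (q(M, V) = (2*4*(5 + V))*((V*(-5) + V) + V) = (40 + 8*V)*((-5*V + V) + V) = (40 + 8*V)*(-4*V + V) = (40 + 8*V)*(-3*V) = -3*V*(40 + 8*V))
1/(84915 + q(233, 238)) = 1/(84915 - 24*238*(5 + 238)) = 1/(84915 - 24*238*243) = 1/(84915 - 1388016) = 1/(-1303101) = -1/1303101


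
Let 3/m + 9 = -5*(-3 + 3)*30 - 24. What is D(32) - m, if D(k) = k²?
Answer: 11265/11 ≈ 1024.1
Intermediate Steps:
m = -1/11 (m = 3/(-9 + (-5*(-3 + 3)*30 - 24)) = 3/(-9 + (-5*0*30 - 24)) = 3/(-9 + (0*30 - 24)) = 3/(-9 + (0 - 24)) = 3/(-9 - 24) = 3/(-33) = 3*(-1/33) = -1/11 ≈ -0.090909)
D(32) - m = 32² - 1*(-1/11) = 1024 + 1/11 = 11265/11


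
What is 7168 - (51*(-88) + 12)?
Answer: 11644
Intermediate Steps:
7168 - (51*(-88) + 12) = 7168 - (-4488 + 12) = 7168 - 1*(-4476) = 7168 + 4476 = 11644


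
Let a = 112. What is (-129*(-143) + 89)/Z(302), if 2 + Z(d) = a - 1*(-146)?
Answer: 2317/32 ≈ 72.406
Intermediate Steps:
Z(d) = 256 (Z(d) = -2 + (112 - 1*(-146)) = -2 + (112 + 146) = -2 + 258 = 256)
(-129*(-143) + 89)/Z(302) = (-129*(-143) + 89)/256 = (18447 + 89)*(1/256) = 18536*(1/256) = 2317/32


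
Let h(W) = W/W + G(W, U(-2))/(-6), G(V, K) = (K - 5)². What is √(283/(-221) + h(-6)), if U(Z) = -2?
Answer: I*√14852526/1326 ≈ 2.9064*I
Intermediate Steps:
G(V, K) = (-5 + K)²
h(W) = -43/6 (h(W) = W/W + (-5 - 2)²/(-6) = 1 + (-7)²*(-⅙) = 1 + 49*(-⅙) = 1 - 49/6 = -43/6)
√(283/(-221) + h(-6)) = √(283/(-221) - 43/6) = √(283*(-1/221) - 43/6) = √(-283/221 - 43/6) = √(-11201/1326) = I*√14852526/1326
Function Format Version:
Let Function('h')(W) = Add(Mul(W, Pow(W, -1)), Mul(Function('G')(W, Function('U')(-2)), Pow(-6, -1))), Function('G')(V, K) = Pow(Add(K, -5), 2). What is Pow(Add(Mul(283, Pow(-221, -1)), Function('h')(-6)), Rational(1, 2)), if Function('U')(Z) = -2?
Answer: Mul(Rational(1, 1326), I, Pow(14852526, Rational(1, 2))) ≈ Mul(2.9064, I)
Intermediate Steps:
Function('G')(V, K) = Pow(Add(-5, K), 2)
Function('h')(W) = Rational(-43, 6) (Function('h')(W) = Add(Mul(W, Pow(W, -1)), Mul(Pow(Add(-5, -2), 2), Pow(-6, -1))) = Add(1, Mul(Pow(-7, 2), Rational(-1, 6))) = Add(1, Mul(49, Rational(-1, 6))) = Add(1, Rational(-49, 6)) = Rational(-43, 6))
Pow(Add(Mul(283, Pow(-221, -1)), Function('h')(-6)), Rational(1, 2)) = Pow(Add(Mul(283, Pow(-221, -1)), Rational(-43, 6)), Rational(1, 2)) = Pow(Add(Mul(283, Rational(-1, 221)), Rational(-43, 6)), Rational(1, 2)) = Pow(Add(Rational(-283, 221), Rational(-43, 6)), Rational(1, 2)) = Pow(Rational(-11201, 1326), Rational(1, 2)) = Mul(Rational(1, 1326), I, Pow(14852526, Rational(1, 2)))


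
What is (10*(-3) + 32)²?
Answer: 4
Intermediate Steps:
(10*(-3) + 32)² = (-30 + 32)² = 2² = 4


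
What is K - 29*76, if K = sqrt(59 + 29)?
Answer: -2204 + 2*sqrt(22) ≈ -2194.6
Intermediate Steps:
K = 2*sqrt(22) (K = sqrt(88) = 2*sqrt(22) ≈ 9.3808)
K - 29*76 = 2*sqrt(22) - 29*76 = 2*sqrt(22) - 2204 = -2204 + 2*sqrt(22)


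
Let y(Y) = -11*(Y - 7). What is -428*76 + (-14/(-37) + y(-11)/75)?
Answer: -30085608/925 ≈ -32525.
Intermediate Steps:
y(Y) = 77 - 11*Y (y(Y) = -11*(-7 + Y) = 77 - 11*Y)
-428*76 + (-14/(-37) + y(-11)/75) = -428*76 + (-14/(-37) + (77 - 11*(-11))/75) = -32528 + (-14*(-1/37) + (77 + 121)*(1/75)) = -32528 + (14/37 + 198*(1/75)) = -32528 + (14/37 + 66/25) = -32528 + 2792/925 = -30085608/925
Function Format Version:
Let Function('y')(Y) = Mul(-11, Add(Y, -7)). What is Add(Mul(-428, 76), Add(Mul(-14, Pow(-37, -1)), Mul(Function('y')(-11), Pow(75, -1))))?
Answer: Rational(-30085608, 925) ≈ -32525.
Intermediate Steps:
Function('y')(Y) = Add(77, Mul(-11, Y)) (Function('y')(Y) = Mul(-11, Add(-7, Y)) = Add(77, Mul(-11, Y)))
Add(Mul(-428, 76), Add(Mul(-14, Pow(-37, -1)), Mul(Function('y')(-11), Pow(75, -1)))) = Add(Mul(-428, 76), Add(Mul(-14, Pow(-37, -1)), Mul(Add(77, Mul(-11, -11)), Pow(75, -1)))) = Add(-32528, Add(Mul(-14, Rational(-1, 37)), Mul(Add(77, 121), Rational(1, 75)))) = Add(-32528, Add(Rational(14, 37), Mul(198, Rational(1, 75)))) = Add(-32528, Add(Rational(14, 37), Rational(66, 25))) = Add(-32528, Rational(2792, 925)) = Rational(-30085608, 925)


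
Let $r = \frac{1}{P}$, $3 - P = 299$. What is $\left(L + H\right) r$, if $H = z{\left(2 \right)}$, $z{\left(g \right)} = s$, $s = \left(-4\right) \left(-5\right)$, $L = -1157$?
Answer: $\frac{1137}{296} \approx 3.8412$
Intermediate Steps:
$P = -296$ ($P = 3 - 299 = -296$)
$s = 20$
$z{\left(g \right)} = 20$
$H = 20$
$r = - \frac{1}{296}$ ($r = \frac{1}{-296} = - \frac{1}{296} \approx -0.0033784$)
$\left(L + H\right) r = \left(-1157 + 20\right) \left(- \frac{1}{296}\right) = \left(-1137\right) \left(- \frac{1}{296}\right) = \frac{1137}{296}$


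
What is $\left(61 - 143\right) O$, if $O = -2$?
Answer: $164$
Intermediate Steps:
$\left(61 - 143\right) O = \left(61 - 143\right) \left(-2\right) = \left(-82\right) \left(-2\right) = 164$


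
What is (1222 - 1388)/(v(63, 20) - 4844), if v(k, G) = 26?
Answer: 83/2409 ≈ 0.034454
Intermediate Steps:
(1222 - 1388)/(v(63, 20) - 4844) = (1222 - 1388)/(26 - 4844) = -166/(-4818) = -166*(-1/4818) = 83/2409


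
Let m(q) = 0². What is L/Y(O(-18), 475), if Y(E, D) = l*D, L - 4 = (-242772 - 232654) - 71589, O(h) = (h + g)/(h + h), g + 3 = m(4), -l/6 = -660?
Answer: -60779/209000 ≈ -0.29081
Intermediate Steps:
l = 3960 (l = -6*(-660) = 3960)
m(q) = 0
g = -3 (g = -3 + 0 = -3)
O(h) = (-3 + h)/(2*h) (O(h) = (h - 3)/(h + h) = (-3 + h)/((2*h)) = (-3 + h)*(1/(2*h)) = (-3 + h)/(2*h))
L = -547011 (L = 4 + ((-242772 - 232654) - 71589) = 4 + (-475426 - 71589) = 4 - 547015 = -547011)
Y(E, D) = 3960*D
L/Y(O(-18), 475) = -547011/(3960*475) = -547011/1881000 = -547011*1/1881000 = -60779/209000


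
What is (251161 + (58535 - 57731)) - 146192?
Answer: 105773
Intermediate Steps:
(251161 + (58535 - 57731)) - 146192 = (251161 + 804) - 146192 = 251965 - 146192 = 105773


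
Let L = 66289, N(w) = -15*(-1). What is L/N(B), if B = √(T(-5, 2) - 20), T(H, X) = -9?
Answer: 66289/15 ≈ 4419.3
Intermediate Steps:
B = I*√29 (B = √(-9 - 20) = √(-29) = I*√29 ≈ 5.3852*I)
N(w) = 15
L/N(B) = 66289/15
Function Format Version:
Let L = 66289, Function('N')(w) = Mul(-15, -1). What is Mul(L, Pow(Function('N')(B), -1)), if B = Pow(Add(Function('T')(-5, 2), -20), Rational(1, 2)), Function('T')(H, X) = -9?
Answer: Rational(66289, 15) ≈ 4419.3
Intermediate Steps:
B = Mul(I, Pow(29, Rational(1, 2))) (B = Pow(Add(-9, -20), Rational(1, 2)) = Pow(-29, Rational(1, 2)) = Mul(I, Pow(29, Rational(1, 2))) ≈ Mul(5.3852, I))
Function('N')(w) = 15
Mul(L, Pow(Function('N')(B), -1)) = Mul(66289, Pow(15, -1)) = Mul(66289, Rational(1, 15)) = Rational(66289, 15)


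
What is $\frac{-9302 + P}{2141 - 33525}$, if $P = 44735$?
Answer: $- \frac{35433}{31384} \approx -1.129$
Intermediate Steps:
$\frac{-9302 + P}{2141 - 33525} = \frac{-9302 + 44735}{2141 - 33525} = \frac{35433}{-31384} = 35433 \left(- \frac{1}{31384}\right) = - \frac{35433}{31384}$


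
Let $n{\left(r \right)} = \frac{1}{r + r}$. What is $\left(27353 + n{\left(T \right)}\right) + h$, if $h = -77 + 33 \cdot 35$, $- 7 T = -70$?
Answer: $\frac{568621}{20} \approx 28431.0$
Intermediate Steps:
$T = 10$ ($T = \left(- \frac{1}{7}\right) \left(-70\right) = 10$)
$h = 1078$ ($h = -77 + 1155 = 1078$)
$n{\left(r \right)} = \frac{1}{2 r}$
$\left(27353 + n{\left(T \right)}\right) + h = \left(27353 + \frac{1}{2 \cdot 10}\right) + 1078 = \left(27353 + \frac{1}{2} \cdot \frac{1}{10}\right) + 1078 = \left(27353 + \frac{1}{20}\right) + 1078 = \frac{547061}{20} + 1078 = \frac{568621}{20}$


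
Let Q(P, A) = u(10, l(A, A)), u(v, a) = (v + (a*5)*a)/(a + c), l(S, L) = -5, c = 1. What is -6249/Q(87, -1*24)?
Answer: 8332/45 ≈ 185.16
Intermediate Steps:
u(v, a) = (v + 5*a²)/(1 + a) (u(v, a) = (v + (a*5)*a)/(a + 1) = (v + (5*a)*a)/(1 + a) = (v + 5*a²)/(1 + a))
Q(P, A) = -135/4 (Q(P, A) = (10 + 5*(-5)²)/(1 - 5) = (10 + 5*25)/(-4) = -(10 + 125)/4 = -¼*135 = -135/4)
-6249/Q(87, -1*24) = -6249/(-135/4) = -6249*(-4/135) = 8332/45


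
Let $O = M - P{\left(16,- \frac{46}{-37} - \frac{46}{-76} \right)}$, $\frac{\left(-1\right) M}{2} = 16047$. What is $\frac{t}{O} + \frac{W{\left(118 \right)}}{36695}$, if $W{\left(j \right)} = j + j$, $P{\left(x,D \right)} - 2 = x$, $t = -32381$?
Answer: $\frac{1195799227}{1178349840} \approx 1.0148$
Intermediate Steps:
$M = -32094$ ($M = \left(-2\right) 16047 = -32094$)
$P{\left(x,D \right)} = 2 + x$
$W{\left(j \right)} = 2 j$
$O = -32112$ ($O = -32094 - \left(2 + 16\right) = -32094 - 18 = -32112$)
$\frac{t}{O} + \frac{W{\left(118 \right)}}{36695} = - \frac{32381}{-32112} + \frac{2 \cdot 118}{36695} = \left(-32381\right) \left(- \frac{1}{32112}\right) + 236 \cdot \frac{1}{36695} = \frac{32381}{32112} + \frac{236}{36695} = \frac{1195799227}{1178349840}$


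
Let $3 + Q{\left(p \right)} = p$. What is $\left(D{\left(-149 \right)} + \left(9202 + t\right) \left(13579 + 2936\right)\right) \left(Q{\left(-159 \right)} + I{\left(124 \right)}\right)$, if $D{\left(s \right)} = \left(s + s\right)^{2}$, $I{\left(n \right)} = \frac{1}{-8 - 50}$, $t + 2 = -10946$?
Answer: $\frac{135064894621}{29} \approx 4.6574 \cdot 10^{9}$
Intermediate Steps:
$t = -10948$ ($t = -2 - 10946 = -10948$)
$I{\left(n \right)} = - \frac{1}{58}$ ($I{\left(n \right)} = \frac{1}{-58} = - \frac{1}{58}$)
$Q{\left(p \right)} = -3 + p$
$D{\left(s \right)} = 4 s^{2}$ ($D{\left(s \right)} = \left(2 s\right)^{2} = 4 s^{2}$)
$\left(D{\left(-149 \right)} + \left(9202 + t\right) \left(13579 + 2936\right)\right) \left(Q{\left(-159 \right)} + I{\left(124 \right)}\right) = \left(4 \left(-149\right)^{2} + \left(9202 - 10948\right) \left(13579 + 2936\right)\right) \left(\left(-3 - 159\right) - \frac{1}{58}\right) = \left(4 \cdot 22201 - 28835190\right) \left(-162 - \frac{1}{58}\right) = \left(88804 - 28835190\right) \left(- \frac{9397}{58}\right) = \left(-28746386\right) \left(- \frac{9397}{58}\right) = \frac{135064894621}{29}$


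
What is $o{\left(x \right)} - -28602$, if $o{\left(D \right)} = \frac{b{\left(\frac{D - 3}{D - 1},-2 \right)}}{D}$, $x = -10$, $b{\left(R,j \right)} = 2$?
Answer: $\frac{143009}{5} \approx 28602.0$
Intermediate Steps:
$o{\left(D \right)} = \frac{2}{D}$
$o{\left(x \right)} - -28602 = \frac{2}{-10} - -28602 = 2 \left(- \frac{1}{10}\right) + 28602 = - \frac{1}{5} + 28602 = \frac{143009}{5}$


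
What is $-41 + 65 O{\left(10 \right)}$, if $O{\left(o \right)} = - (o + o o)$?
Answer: $-7191$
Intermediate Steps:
$O{\left(o \right)} = - o - o^{2}$ ($O{\left(o \right)} = - (o + o^{2}) = - o - o^{2}$)
$-41 + 65 O{\left(10 \right)} = -41 + 65 \left(\left(-1\right) 10 \left(1 + 10\right)\right) = -41 + 65 \left(\left(-1\right) 10 \cdot 11\right) = -41 + 65 \left(-110\right) = -41 - 7150 = -7191$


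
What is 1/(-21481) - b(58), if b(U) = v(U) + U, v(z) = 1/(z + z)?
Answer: -144545765/2491796 ≈ -58.009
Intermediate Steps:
v(z) = 1/(2*z)
b(U) = U + 1/(2*U) (b(U) = 1/(2*U) + U = U + 1/(2*U))
1/(-21481) - b(58) = 1/(-21481) - (58 + (1/2)/58) = -1/21481 - (58 + (1/2)*(1/58)) = -1/21481 - (58 + 1/116) = -1/21481 - 1*6729/116 = -1/21481 - 6729/116 = -144545765/2491796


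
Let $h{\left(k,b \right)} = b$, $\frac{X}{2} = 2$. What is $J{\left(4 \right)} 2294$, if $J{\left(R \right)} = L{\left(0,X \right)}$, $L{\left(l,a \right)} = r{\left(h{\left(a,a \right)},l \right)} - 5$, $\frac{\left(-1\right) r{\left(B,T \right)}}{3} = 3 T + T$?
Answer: $-11470$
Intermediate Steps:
$X = 4$ ($X = 2 \cdot 2 = 4$)
$r{\left(B,T \right)} = - 12 T$ ($r{\left(B,T \right)} = - 3 \left(3 T + T\right) = - 3 \cdot 4 T = - 12 T$)
$L{\left(l,a \right)} = -5 - 12 l$ ($L{\left(l,a \right)} = - 12 l - 5 = -5 - 12 l$)
$J{\left(R \right)} = -5$ ($J{\left(R \right)} = -5 - 0 = -5 + 0 = -5$)
$J{\left(4 \right)} 2294 = \left(-5\right) 2294 = -11470$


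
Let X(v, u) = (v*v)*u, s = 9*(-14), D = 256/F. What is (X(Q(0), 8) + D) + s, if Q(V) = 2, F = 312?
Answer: -3634/39 ≈ -93.179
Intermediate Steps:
D = 32/39 (D = 256/312 = 256*(1/312) = 32/39 ≈ 0.82051)
s = -126
X(v, u) = u*v**2 (X(v, u) = v**2*u = u*v**2)
(X(Q(0), 8) + D) + s = (8*2**2 + 32/39) - 126 = (8*4 + 32/39) - 126 = (32 + 32/39) - 126 = 1280/39 - 126 = -3634/39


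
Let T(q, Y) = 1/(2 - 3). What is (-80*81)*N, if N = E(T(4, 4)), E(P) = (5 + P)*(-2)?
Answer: 51840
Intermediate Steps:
T(q, Y) = -1 (T(q, Y) = 1/(-1) = -1)
E(P) = -10 - 2*P
N = -8 (N = -10 - 2*(-1) = -10 + 2 = -8)
(-80*81)*N = -80*81*(-8) = -6480*(-8) = 51840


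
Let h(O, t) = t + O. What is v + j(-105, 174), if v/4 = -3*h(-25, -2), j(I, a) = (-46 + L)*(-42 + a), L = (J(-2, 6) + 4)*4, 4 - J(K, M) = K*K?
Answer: -3636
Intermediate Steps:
J(K, M) = 4 - K² (J(K, M) = 4 - K*K = 4 - K²)
h(O, t) = O + t
L = 16 (L = ((4 - 1*(-2)²) + 4)*4 = ((4 - 1*4) + 4)*4 = ((4 - 4) + 4)*4 = (0 + 4)*4 = 4*4 = 16)
j(I, a) = 1260 - 30*a (j(I, a) = (-46 + 16)*(-42 + a) = -30*(-42 + a) = 1260 - 30*a)
v = 324 (v = 4*(-3*(-25 - 2)) = 4*(-3*(-27)) = 4*81 = 324)
v + j(-105, 174) = 324 + (1260 - 30*174) = 324 + (1260 - 5220) = 324 - 3960 = -3636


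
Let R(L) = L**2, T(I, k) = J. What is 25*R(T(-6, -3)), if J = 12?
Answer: 3600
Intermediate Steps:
T(I, k) = 12
25*R(T(-6, -3)) = 25*12**2 = 25*144 = 3600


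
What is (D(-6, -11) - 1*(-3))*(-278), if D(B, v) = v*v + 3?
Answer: -35306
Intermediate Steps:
D(B, v) = 3 + v**2 (D(B, v) = v**2 + 3 = 3 + v**2)
(D(-6, -11) - 1*(-3))*(-278) = ((3 + (-11)**2) - 1*(-3))*(-278) = ((3 + 121) + 3)*(-278) = (124 + 3)*(-278) = 127*(-278) = -35306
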